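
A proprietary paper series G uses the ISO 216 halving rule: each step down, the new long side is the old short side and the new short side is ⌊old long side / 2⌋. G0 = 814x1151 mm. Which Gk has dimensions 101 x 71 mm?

G7

G0: 814 × 1151 mm
G1: 575 × 814 mm
G2: 407 × 575 mm
G3: 287 × 407 mm
G4: 203 × 287 mm
G5: 143 × 203 mm
G6: 101 × 143 mm
G7: 71 × 101 mm
G8: 50 × 71 mm
→ matches G7.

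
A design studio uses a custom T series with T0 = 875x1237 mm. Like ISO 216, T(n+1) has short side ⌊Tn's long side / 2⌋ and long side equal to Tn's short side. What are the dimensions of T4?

T1: ⌊1237/2⌋ × 875 = 618 × 875 mm
T2: ⌊875/2⌋ × 618 = 437 × 618 mm
T3: ⌊618/2⌋ × 437 = 309 × 437 mm
T4: ⌊437/2⌋ × 309 = 218 × 309 mm

218 × 309 mm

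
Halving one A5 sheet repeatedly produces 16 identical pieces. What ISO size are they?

A9

16 = 2^4, so 4 halving steps.
A5 → A6 → … → A9 after 4 steps.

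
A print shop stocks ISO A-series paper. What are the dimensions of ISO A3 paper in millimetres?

297 × 420 mm

A0 = 841 × 1189 mm (A0 has area 1 m², aspect 1:√2).
A1: ⌊1189/2⌋ × 841 = 594 × 841 mm
A2: ⌊841/2⌋ × 594 = 420 × 594 mm
A3: ⌊594/2⌋ × 420 = 297 × 420 mm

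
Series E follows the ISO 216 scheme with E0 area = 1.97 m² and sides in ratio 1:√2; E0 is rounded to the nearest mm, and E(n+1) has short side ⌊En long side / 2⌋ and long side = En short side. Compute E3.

417 × 590 mm

Let E0's short side be w mm. w · w√2 = 1.97 m² = 1,970,000 mm², so w ≈ 1180.3 mm and w√2 ≈ 1669.1 mm → E0 = 1180 × 1669 mm.
E1: ⌊1669/2⌋ × 1180 = 834 × 1180 mm
E2: ⌊1180/2⌋ × 834 = 590 × 834 mm
E3: ⌊834/2⌋ × 590 = 417 × 590 mm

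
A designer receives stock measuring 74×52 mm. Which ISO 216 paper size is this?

Aspect ratio 74/52 ≈ 1.423 — close to the ISO √2 ≈ 1.414.
In the A-series (A0 area = 1 m²): A8 = 52 × 74 mm.

A8 (52 × 74 mm)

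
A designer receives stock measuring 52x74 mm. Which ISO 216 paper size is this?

A8 (52 × 74 mm)

Aspect ratio 74/52 ≈ 1.423 — close to the ISO √2 ≈ 1.414.
In the A-series (A0 area = 1 m²): A8 = 52 × 74 mm.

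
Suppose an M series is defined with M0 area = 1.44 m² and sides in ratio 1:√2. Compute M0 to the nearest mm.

1009 × 1427 mm

Let the short side be w mm. Then w · w√2 = 1.44 m² = 1,440,000 mm².
w² = 1,440,000/√2, so w ≈ 1009.1 mm; long side = w√2 ≈ 1427.0 mm.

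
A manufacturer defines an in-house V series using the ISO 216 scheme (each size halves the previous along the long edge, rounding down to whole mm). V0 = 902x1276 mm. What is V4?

225 × 319 mm

V1: ⌊1276/2⌋ × 902 = 638 × 902 mm
V2: ⌊902/2⌋ × 638 = 451 × 638 mm
V3: ⌊638/2⌋ × 451 = 319 × 451 mm
V4: ⌊451/2⌋ × 319 = 225 × 319 mm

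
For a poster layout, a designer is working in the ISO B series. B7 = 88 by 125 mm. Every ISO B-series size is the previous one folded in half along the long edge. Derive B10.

B8: ⌊125/2⌋ × 88 = 62 × 88 mm
B9: ⌊88/2⌋ × 62 = 44 × 62 mm
B10: ⌊62/2⌋ × 44 = 31 × 44 mm

31 × 44 mm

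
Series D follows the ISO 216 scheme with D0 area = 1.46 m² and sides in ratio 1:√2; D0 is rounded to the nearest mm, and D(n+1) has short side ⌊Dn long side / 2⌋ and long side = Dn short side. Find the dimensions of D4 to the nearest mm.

Let D0's short side be w mm. w · w√2 = 1.46 m² = 1,460,000 mm², so w ≈ 1016.1 mm and w√2 ≈ 1436.9 mm → D0 = 1016 × 1437 mm.
D1: ⌊1437/2⌋ × 1016 = 718 × 1016 mm
D2: ⌊1016/2⌋ × 718 = 508 × 718 mm
D3: ⌊718/2⌋ × 508 = 359 × 508 mm
D4: ⌊508/2⌋ × 359 = 254 × 359 mm

254 × 359 mm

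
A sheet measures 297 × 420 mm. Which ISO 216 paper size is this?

A3 (297 × 420 mm)

Aspect ratio 420/297 ≈ 1.414 — close to the ISO √2 ≈ 1.414.
In the A-series (A0 area = 1 m²): A3 = 297 × 420 mm.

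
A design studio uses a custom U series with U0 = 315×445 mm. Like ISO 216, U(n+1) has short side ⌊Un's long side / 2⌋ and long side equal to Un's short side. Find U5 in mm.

U1: ⌊445/2⌋ × 315 = 222 × 315 mm
U2: ⌊315/2⌋ × 222 = 157 × 222 mm
U3: ⌊222/2⌋ × 157 = 111 × 157 mm
U4: ⌊157/2⌋ × 111 = 78 × 111 mm
U5: ⌊111/2⌋ × 78 = 55 × 78 mm

55 × 78 mm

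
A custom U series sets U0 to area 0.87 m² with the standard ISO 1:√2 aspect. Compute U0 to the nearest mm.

Let the short side be w mm. Then w · w√2 = 0.87 m² = 870,000 mm².
w² = 870,000/√2, so w ≈ 784.3 mm; long side = w√2 ≈ 1109.2 mm.

784 × 1109 mm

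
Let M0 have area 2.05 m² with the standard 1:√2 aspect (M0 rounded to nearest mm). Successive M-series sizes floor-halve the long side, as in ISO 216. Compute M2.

Let M0's short side be w mm. w · w√2 = 2.05 m² = 2,050,000 mm², so w ≈ 1204.0 mm and w√2 ≈ 1702.7 mm → M0 = 1204 × 1703 mm.
M1: ⌊1703/2⌋ × 1204 = 851 × 1204 mm
M2: ⌊1204/2⌋ × 851 = 602 × 851 mm

602 × 851 mm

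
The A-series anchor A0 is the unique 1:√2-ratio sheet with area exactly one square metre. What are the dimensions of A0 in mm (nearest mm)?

Let the short side be w mm. Then the long side is w√2 and w · w√2 = 10⁶ mm².
w² = 10⁶/√2, so w = 1000 / 2^(1/4) ≈ 840.9 mm; long side = 1000 · 2^(1/4) ≈ 1189.2 mm.

841 × 1189 mm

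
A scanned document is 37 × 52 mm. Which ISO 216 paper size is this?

Aspect ratio 52/37 ≈ 1.405 — close to the ISO √2 ≈ 1.414.
In the A-series (A0 area = 1 m²): A9 = 37 × 52 mm.

A9 (37 × 52 mm)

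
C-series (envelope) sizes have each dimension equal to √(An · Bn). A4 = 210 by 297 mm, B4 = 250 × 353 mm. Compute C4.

Short side: √(210 · 250) = √52500 ≈ 229.1 → 229 mm
Long side: √(297 · 353) = √104841 ≈ 323.8 → 324 mm

229 × 324 mm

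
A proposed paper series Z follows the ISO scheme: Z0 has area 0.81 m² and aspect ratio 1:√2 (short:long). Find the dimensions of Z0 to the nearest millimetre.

757 × 1070 mm

Let the short side be w mm. Then w · w√2 = 0.81 m² = 810,000 mm².
w² = 810,000/√2, so w ≈ 756.8 mm; long side = w√2 ≈ 1070.3 mm.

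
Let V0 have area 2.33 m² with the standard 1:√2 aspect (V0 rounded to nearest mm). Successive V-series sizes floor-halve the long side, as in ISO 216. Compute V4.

Let V0's short side be w mm. w · w√2 = 2.33 m² = 2,330,000 mm², so w ≈ 1283.6 mm and w√2 ≈ 1815.2 mm → V0 = 1284 × 1815 mm.
V1: ⌊1815/2⌋ × 1284 = 907 × 1284 mm
V2: ⌊1284/2⌋ × 907 = 642 × 907 mm
V3: ⌊907/2⌋ × 642 = 453 × 642 mm
V4: ⌊642/2⌋ × 453 = 321 × 453 mm

321 × 453 mm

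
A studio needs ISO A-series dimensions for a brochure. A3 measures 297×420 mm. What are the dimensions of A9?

37 × 52 mm

A4: ⌊420/2⌋ × 297 = 210 × 297 mm
A5: ⌊297/2⌋ × 210 = 148 × 210 mm
A6: ⌊210/2⌋ × 148 = 105 × 148 mm
A7: ⌊148/2⌋ × 105 = 74 × 105 mm
A8: ⌊105/2⌋ × 74 = 52 × 74 mm
A9: ⌊74/2⌋ × 52 = 37 × 52 mm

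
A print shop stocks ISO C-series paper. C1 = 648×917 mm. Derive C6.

C2: ⌊917/2⌋ × 648 = 458 × 648 mm
C3: ⌊648/2⌋ × 458 = 324 × 458 mm
C4: ⌊458/2⌋ × 324 = 229 × 324 mm
C5: ⌊324/2⌋ × 229 = 162 × 229 mm
C6: ⌊229/2⌋ × 162 = 114 × 162 mm

114 × 162 mm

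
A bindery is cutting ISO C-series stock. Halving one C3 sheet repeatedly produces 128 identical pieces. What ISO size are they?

128 = 2^7, so 7 halving steps.
C3 → C4 → … → C10 after 7 steps.

C10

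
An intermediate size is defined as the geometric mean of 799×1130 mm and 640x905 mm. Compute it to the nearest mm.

Short side: √(799 · 640) = √511360 ≈ 715.1 → 715 mm
Long side: √(1130 · 905) = √1022650 ≈ 1011.3 → 1011 mm

715 × 1011 mm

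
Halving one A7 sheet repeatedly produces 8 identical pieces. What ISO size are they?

8 = 2^3, so 3 halving steps.
A7 → A8 → … → A10 after 3 steps.

A10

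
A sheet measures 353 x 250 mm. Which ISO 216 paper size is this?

Aspect ratio 353/250 ≈ 1.412 — close to the ISO √2 ≈ 1.414.
In the B-series (B0 = 1000 × 1414 mm): B4 = 250 × 353 mm.

B4 (250 × 353 mm)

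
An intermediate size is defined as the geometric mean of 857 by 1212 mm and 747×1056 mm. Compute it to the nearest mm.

Short side: √(857 · 747) = √640179 ≈ 800.1 → 800 mm
Long side: √(1212 · 1056) = √1279872 ≈ 1131.3 → 1131 mm

800 × 1131 mm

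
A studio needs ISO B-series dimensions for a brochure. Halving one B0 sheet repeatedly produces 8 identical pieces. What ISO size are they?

8 = 2^3, so 3 halving steps.
B0 → B1 → … → B3 after 3 steps.

B3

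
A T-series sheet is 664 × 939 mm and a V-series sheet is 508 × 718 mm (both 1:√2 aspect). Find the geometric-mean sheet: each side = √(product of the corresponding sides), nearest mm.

581 × 821 mm

Short side: √(664 · 508) = √337312 ≈ 580.8 → 581 mm
Long side: √(939 · 718) = √674202 ≈ 821.1 → 821 mm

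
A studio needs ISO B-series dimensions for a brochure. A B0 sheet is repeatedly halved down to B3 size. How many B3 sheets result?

8

Each ISO step halves the sheet: 1 × B0 → 2 × B1 → 4 × B2 → 8 × B3
From B0 to B3 is 3 halving steps: 2^3 = 8.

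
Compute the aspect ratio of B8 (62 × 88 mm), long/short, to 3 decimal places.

1.419

88 / 62 = 1.419
ISO 216 targets √2 ≈ 1.414; the +0.005 deviation is from mm rounding.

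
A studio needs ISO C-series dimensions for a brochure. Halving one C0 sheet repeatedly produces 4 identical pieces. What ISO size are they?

C2

4 = 2^2, so 2 halving steps.
C0 → C1 → … → C2 after 2 steps.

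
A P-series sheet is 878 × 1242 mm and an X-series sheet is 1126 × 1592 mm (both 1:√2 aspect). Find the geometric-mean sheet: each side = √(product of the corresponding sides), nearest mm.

994 × 1406 mm

Short side: √(878 · 1126) = √988628 ≈ 994.3 → 994 mm
Long side: √(1242 · 1592) = √1977264 ≈ 1406.2 → 1406 mm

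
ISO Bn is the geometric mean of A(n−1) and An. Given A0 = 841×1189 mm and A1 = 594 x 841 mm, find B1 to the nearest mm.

Short side: √(841 · 594) = √499554 ≈ 706.8 → 707 mm
Long side: √(1189 · 841) = √999949 ≈ 1000.0 → 1000 mm

707 × 1000 mm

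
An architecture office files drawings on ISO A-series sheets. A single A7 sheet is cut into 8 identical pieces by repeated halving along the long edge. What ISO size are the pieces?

8 = 2^3, so 3 halving steps.
A7 → A8 → … → A10 after 3 steps.

A10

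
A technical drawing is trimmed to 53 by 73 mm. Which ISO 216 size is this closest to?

Aspect ratio 73/53 ≈ 1.377 (ISO target is √2 ≈ 1.414).
In the A-series (A0 area = 1 m²): A8 = 52 × 74 mm.
Off by 2 mm total — nearest standard size.

A8 (52 × 74 mm)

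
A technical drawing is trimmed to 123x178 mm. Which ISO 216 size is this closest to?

Aspect ratio 178/123 ≈ 1.447 (ISO target is √2 ≈ 1.414).
In the B-series (B0 = 1000 × 1414 mm): B6 = 125 × 176 mm.
Off by 4 mm total — nearest standard size.

B6 (125 × 176 mm)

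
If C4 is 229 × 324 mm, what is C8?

57 × 81 mm

C5: ⌊324/2⌋ × 229 = 162 × 229 mm
C6: ⌊229/2⌋ × 162 = 114 × 162 mm
C7: ⌊162/2⌋ × 114 = 81 × 114 mm
C8: ⌊114/2⌋ × 81 = 57 × 81 mm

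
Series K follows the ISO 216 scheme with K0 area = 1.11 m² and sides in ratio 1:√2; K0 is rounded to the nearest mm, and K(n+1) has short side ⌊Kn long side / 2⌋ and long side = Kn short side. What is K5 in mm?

Let K0's short side be w mm. w · w√2 = 1.11 m² = 1,110,000 mm², so w ≈ 885.9 mm and w√2 ≈ 1252.9 mm → K0 = 886 × 1253 mm.
K1: ⌊1253/2⌋ × 886 = 626 × 886 mm
K2: ⌊886/2⌋ × 626 = 443 × 626 mm
K3: ⌊626/2⌋ × 443 = 313 × 443 mm
K4: ⌊443/2⌋ × 313 = 221 × 313 mm
K5: ⌊313/2⌋ × 221 = 156 × 221 mm

156 × 221 mm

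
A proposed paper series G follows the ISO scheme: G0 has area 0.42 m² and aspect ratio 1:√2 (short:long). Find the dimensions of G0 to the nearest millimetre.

545 × 771 mm

Let the short side be w mm. Then w · w√2 = 0.42 m² = 420,000 mm².
w² = 420,000/√2, so w ≈ 545.0 mm; long side = w√2 ≈ 770.7 mm.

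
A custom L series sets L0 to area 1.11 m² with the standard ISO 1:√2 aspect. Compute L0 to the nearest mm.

Let the short side be w mm. Then w · w√2 = 1.11 m² = 1,110,000 mm².
w² = 1,110,000/√2, so w ≈ 885.9 mm; long side = w√2 ≈ 1252.9 mm.

886 × 1253 mm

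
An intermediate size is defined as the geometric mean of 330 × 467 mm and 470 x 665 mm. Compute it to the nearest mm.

Short side: √(330 · 470) = √155100 ≈ 393.8 → 394 mm
Long side: √(467 · 665) = √310555 ≈ 557.3 → 557 mm

394 × 557 mm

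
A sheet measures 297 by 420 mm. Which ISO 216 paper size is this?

Aspect ratio 420/297 ≈ 1.414 — close to the ISO √2 ≈ 1.414.
In the A-series (A0 area = 1 m²): A3 = 297 × 420 mm.

A3 (297 × 420 mm)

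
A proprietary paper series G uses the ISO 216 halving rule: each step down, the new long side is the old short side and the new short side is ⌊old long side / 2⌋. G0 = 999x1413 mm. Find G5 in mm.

G1: ⌊1413/2⌋ × 999 = 706 × 999 mm
G2: ⌊999/2⌋ × 706 = 499 × 706 mm
G3: ⌊706/2⌋ × 499 = 353 × 499 mm
G4: ⌊499/2⌋ × 353 = 249 × 353 mm
G5: ⌊353/2⌋ × 249 = 176 × 249 mm

176 × 249 mm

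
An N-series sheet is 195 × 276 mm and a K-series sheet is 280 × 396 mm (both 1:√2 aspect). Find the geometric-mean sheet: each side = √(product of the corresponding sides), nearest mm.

Short side: √(195 · 280) = √54600 ≈ 233.7 → 234 mm
Long side: √(276 · 396) = √109296 ≈ 330.6 → 331 mm

234 × 331 mm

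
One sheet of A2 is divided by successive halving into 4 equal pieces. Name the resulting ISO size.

4 = 2^2, so 2 halving steps.
A2 → A3 → … → A4 after 2 steps.

A4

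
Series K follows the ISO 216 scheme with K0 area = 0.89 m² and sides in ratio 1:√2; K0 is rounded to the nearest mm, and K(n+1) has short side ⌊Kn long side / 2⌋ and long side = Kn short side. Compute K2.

Let K0's short side be w mm. w · w√2 = 0.89 m² = 890,000 mm², so w ≈ 793.3 mm and w√2 ≈ 1121.9 mm → K0 = 793 × 1122 mm.
K1: ⌊1122/2⌋ × 793 = 561 × 793 mm
K2: ⌊793/2⌋ × 561 = 396 × 561 mm

396 × 561 mm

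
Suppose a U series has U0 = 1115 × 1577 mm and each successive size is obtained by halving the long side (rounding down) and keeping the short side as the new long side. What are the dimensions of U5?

U1: ⌊1577/2⌋ × 1115 = 788 × 1115 mm
U2: ⌊1115/2⌋ × 788 = 557 × 788 mm
U3: ⌊788/2⌋ × 557 = 394 × 557 mm
U4: ⌊557/2⌋ × 394 = 278 × 394 mm
U5: ⌊394/2⌋ × 278 = 197 × 278 mm

197 × 278 mm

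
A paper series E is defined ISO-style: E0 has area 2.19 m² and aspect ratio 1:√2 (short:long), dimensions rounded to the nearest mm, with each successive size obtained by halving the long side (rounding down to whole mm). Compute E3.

Let E0's short side be w mm. w · w√2 = 2.19 m² = 2,190,000 mm², so w ≈ 1244.4 mm and w√2 ≈ 1759.9 mm → E0 = 1244 × 1760 mm.
E1: ⌊1760/2⌋ × 1244 = 880 × 1244 mm
E2: ⌊1244/2⌋ × 880 = 622 × 880 mm
E3: ⌊880/2⌋ × 622 = 440 × 622 mm

440 × 622 mm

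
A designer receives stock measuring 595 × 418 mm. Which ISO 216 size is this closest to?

A2 (420 × 594 mm)

Aspect ratio 595/418 ≈ 1.423 — close to the ISO √2 ≈ 1.414.
In the A-series (A0 area = 1 m²): A2 = 420 × 594 mm.
Off by 3 mm total — nearest standard size.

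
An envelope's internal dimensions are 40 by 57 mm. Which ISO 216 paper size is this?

C9 (40 × 57 mm)

Aspect ratio 57/40 ≈ 1.425 — close to the ISO √2 ≈ 1.414.
In the C-series (envelope sizes, between A and B): C9 = 40 × 57 mm.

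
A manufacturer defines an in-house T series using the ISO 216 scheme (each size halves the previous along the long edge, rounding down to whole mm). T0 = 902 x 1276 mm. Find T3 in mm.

T1: ⌊1276/2⌋ × 902 = 638 × 902 mm
T2: ⌊902/2⌋ × 638 = 451 × 638 mm
T3: ⌊638/2⌋ × 451 = 319 × 451 mm

319 × 451 mm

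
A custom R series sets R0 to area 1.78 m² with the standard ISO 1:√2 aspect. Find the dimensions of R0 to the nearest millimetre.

Let the short side be w mm. Then w · w√2 = 1.78 m² = 1,780,000 mm².
w² = 1,780,000/√2, so w ≈ 1121.9 mm; long side = w√2 ≈ 1586.6 mm.

1122 × 1587 mm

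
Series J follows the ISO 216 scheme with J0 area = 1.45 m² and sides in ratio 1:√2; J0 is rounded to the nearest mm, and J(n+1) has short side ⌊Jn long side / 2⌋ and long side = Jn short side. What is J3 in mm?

Let J0's short side be w mm. w · w√2 = 1.45 m² = 1,450,000 mm², so w ≈ 1012.6 mm and w√2 ≈ 1432.0 mm → J0 = 1013 × 1432 mm.
J1: ⌊1432/2⌋ × 1013 = 716 × 1013 mm
J2: ⌊1013/2⌋ × 716 = 506 × 716 mm
J3: ⌊716/2⌋ × 506 = 358 × 506 mm

358 × 506 mm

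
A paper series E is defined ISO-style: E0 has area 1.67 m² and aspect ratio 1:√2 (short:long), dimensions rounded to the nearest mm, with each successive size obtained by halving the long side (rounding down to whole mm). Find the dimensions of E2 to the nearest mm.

Let E0's short side be w mm. w · w√2 = 1.67 m² = 1,670,000 mm², so w ≈ 1086.7 mm and w√2 ≈ 1536.8 mm → E0 = 1087 × 1537 mm.
E1: ⌊1537/2⌋ × 1087 = 768 × 1087 mm
E2: ⌊1087/2⌋ × 768 = 543 × 768 mm

543 × 768 mm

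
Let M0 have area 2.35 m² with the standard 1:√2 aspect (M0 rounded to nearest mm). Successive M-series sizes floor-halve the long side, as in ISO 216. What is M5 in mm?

227 × 322 mm

Let M0's short side be w mm. w · w√2 = 2.35 m² = 2,350,000 mm², so w ≈ 1289.1 mm and w√2 ≈ 1823.0 mm → M0 = 1289 × 1823 mm.
M1: ⌊1823/2⌋ × 1289 = 911 × 1289 mm
M2: ⌊1289/2⌋ × 911 = 644 × 911 mm
M3: ⌊911/2⌋ × 644 = 455 × 644 mm
M4: ⌊644/2⌋ × 455 = 322 × 455 mm
M5: ⌊455/2⌋ × 322 = 227 × 322 mm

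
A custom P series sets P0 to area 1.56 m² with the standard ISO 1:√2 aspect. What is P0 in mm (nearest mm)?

1050 × 1485 mm

Let the short side be w mm. Then w · w√2 = 1.56 m² = 1,560,000 mm².
w² = 1,560,000/√2, so w ≈ 1050.3 mm; long side = w√2 ≈ 1485.3 mm.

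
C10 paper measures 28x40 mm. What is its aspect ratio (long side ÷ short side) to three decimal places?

40 / 28 = 1.429
ISO 216 targets √2 ≈ 1.414; the +0.014 deviation is from mm rounding.

1.429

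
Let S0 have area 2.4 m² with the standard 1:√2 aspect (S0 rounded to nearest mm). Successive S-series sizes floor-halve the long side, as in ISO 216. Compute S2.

Let S0's short side be w mm. w · w√2 = 2.4 m² = 2,400,000 mm², so w ≈ 1302.7 mm and w√2 ≈ 1842.3 mm → S0 = 1303 × 1842 mm.
S1: ⌊1842/2⌋ × 1303 = 921 × 1303 mm
S2: ⌊1303/2⌋ × 921 = 651 × 921 mm

651 × 921 mm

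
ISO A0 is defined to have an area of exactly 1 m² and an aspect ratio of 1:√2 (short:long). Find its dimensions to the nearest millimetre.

841 × 1189 mm

Let the short side be w mm. Then the long side is w√2 and w · w√2 = 10⁶ mm².
w² = 10⁶/√2, so w = 1000 / 2^(1/4) ≈ 840.9 mm; long side = 1000 · 2^(1/4) ≈ 1189.2 mm.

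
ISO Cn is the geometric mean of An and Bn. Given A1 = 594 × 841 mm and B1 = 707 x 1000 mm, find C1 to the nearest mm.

648 × 917 mm

Short side: √(594 · 707) = √419958 ≈ 648.0 → 648 mm
Long side: √(841 · 1000) = √841000 ≈ 917.1 → 917 mm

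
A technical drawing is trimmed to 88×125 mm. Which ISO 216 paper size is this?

B7 (88 × 125 mm)

Aspect ratio 125/88 ≈ 1.420 — close to the ISO √2 ≈ 1.414.
In the B-series (B0 = 1000 × 1414 mm): B7 = 88 × 125 mm.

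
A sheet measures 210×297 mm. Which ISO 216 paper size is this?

Aspect ratio 297/210 ≈ 1.414 — close to the ISO √2 ≈ 1.414.
In the A-series (A0 area = 1 m²): A4 = 210 × 297 mm.

A4 (210 × 297 mm)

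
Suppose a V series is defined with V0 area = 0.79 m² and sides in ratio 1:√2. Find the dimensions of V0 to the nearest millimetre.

747 × 1057 mm

Let the short side be w mm. Then w · w√2 = 0.79 m² = 790,000 mm².
w² = 790,000/√2, so w ≈ 747.4 mm; long side = w√2 ≈ 1057.0 mm.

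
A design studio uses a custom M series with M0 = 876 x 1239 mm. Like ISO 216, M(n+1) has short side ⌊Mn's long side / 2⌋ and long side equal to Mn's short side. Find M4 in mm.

M1 = 619 × 876 mm (from M0 by 1 halving).
M2: ⌊876/2⌋ × 619 = 438 × 619 mm
M3: ⌊619/2⌋ × 438 = 309 × 438 mm
M4: ⌊438/2⌋ × 309 = 219 × 309 mm

219 × 309 mm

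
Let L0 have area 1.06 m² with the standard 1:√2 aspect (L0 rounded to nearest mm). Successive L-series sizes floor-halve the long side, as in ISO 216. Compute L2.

Let L0's short side be w mm. w · w√2 = 1.06 m² = 1,060,000 mm², so w ≈ 865.8 mm and w√2 ≈ 1224.4 mm → L0 = 866 × 1224 mm.
L1: ⌊1224/2⌋ × 866 = 612 × 866 mm
L2: ⌊866/2⌋ × 612 = 433 × 612 mm

433 × 612 mm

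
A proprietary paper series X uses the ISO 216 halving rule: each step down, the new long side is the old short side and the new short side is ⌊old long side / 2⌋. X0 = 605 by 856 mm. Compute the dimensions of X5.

107 × 151 mm

X1: ⌊856/2⌋ × 605 = 428 × 605 mm
X2: ⌊605/2⌋ × 428 = 302 × 428 mm
X3: ⌊428/2⌋ × 302 = 214 × 302 mm
X4: ⌊302/2⌋ × 214 = 151 × 214 mm
X5: ⌊214/2⌋ × 151 = 107 × 151 mm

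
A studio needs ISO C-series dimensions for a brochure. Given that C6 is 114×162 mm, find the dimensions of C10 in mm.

28 × 40 mm

C7: ⌊162/2⌋ × 114 = 81 × 114 mm
C8: ⌊114/2⌋ × 81 = 57 × 81 mm
C9: ⌊81/2⌋ × 57 = 40 × 57 mm
C10: ⌊57/2⌋ × 40 = 28 × 40 mm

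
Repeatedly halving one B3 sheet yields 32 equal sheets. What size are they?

B8

32 = 2^5, so 5 halving steps.
B3 → B4 → … → B8 after 5 steps.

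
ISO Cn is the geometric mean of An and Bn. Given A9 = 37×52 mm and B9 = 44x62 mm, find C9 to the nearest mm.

Short side: √(37 · 44) = √1628 ≈ 40.3 → 40 mm
Long side: √(52 · 62) = √3224 ≈ 56.8 → 57 mm

40 × 57 mm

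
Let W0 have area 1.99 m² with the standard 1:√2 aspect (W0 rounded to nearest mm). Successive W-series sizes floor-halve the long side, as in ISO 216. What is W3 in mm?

Let W0's short side be w mm. w · w√2 = 1.99 m² = 1,990,000 mm², so w ≈ 1186.2 mm and w√2 ≈ 1677.6 mm → W0 = 1186 × 1678 mm.
W1: ⌊1678/2⌋ × 1186 = 839 × 1186 mm
W2: ⌊1186/2⌋ × 839 = 593 × 839 mm
W3: ⌊839/2⌋ × 593 = 419 × 593 mm

419 × 593 mm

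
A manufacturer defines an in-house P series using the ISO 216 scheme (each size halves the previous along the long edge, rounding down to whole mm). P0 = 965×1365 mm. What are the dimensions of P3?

341 × 482 mm

P1: ⌊1365/2⌋ × 965 = 682 × 965 mm
P2: ⌊965/2⌋ × 682 = 482 × 682 mm
P3: ⌊682/2⌋ × 482 = 341 × 482 mm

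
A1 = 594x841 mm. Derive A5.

148 × 210 mm

A2: ⌊841/2⌋ × 594 = 420 × 594 mm
A3: ⌊594/2⌋ × 420 = 297 × 420 mm
A4: ⌊420/2⌋ × 297 = 210 × 297 mm
A5: ⌊297/2⌋ × 210 = 148 × 210 mm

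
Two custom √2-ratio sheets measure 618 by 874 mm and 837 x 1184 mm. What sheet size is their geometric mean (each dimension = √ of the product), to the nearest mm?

719 × 1017 mm

Short side: √(618 · 837) = √517266 ≈ 719.2 → 719 mm
Long side: √(874 · 1184) = √1034816 ≈ 1017.3 → 1017 mm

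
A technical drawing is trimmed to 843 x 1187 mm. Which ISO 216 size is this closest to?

A0 (841 × 1189 mm)

Aspect ratio 1187/843 ≈ 1.408 — close to the ISO √2 ≈ 1.414.
In the A-series (A0 area = 1 m²): A0 = 841 × 1189 mm.
Off by 4 mm total — nearest standard size.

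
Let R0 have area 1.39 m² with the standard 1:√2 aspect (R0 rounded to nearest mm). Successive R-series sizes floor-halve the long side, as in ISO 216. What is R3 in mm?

Let R0's short side be w mm. w · w√2 = 1.39 m² = 1,390,000 mm², so w ≈ 991.4 mm and w√2 ≈ 1402.1 mm → R0 = 991 × 1402 mm.
R1: ⌊1402/2⌋ × 991 = 701 × 991 mm
R2: ⌊991/2⌋ × 701 = 495 × 701 mm
R3: ⌊701/2⌋ × 495 = 350 × 495 mm

350 × 495 mm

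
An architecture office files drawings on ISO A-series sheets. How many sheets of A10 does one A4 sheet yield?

64

A4 = 210 × 297 mm; A10 = 26 × 37 mm.
Each halving step doubles the count; 6 steps from A4 to A10.
2^6 = 64.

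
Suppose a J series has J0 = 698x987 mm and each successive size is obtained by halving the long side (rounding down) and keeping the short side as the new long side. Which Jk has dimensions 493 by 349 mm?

J2

J0: 698 × 987 mm
J1: 493 × 698 mm
J2: 349 × 493 mm
J3: 246 × 349 mm
→ matches J2.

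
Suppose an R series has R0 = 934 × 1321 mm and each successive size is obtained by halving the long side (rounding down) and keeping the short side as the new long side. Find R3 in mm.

R1 = 660 × 934 mm (from R0 by 1 halving).
R2: ⌊934/2⌋ × 660 = 467 × 660 mm
R3: ⌊660/2⌋ × 467 = 330 × 467 mm

330 × 467 mm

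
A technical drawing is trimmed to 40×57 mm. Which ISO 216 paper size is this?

C9 (40 × 57 mm)

Aspect ratio 57/40 ≈ 1.425 — close to the ISO √2 ≈ 1.414.
In the C-series (envelope sizes, between A and B): C9 = 40 × 57 mm.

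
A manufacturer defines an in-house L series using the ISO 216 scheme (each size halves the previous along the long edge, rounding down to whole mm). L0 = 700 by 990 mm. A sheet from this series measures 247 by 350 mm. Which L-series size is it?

L0: 700 × 990 mm
L1: 495 × 700 mm
L2: 350 × 495 mm
L3: 247 × 350 mm
L4: 175 × 247 mm
→ matches L3.

L3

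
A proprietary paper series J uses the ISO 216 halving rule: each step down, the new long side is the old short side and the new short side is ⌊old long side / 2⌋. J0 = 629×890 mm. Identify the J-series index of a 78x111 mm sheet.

J6

J0: 629 × 890 mm
J1: 445 × 629 mm
J2: 314 × 445 mm
J3: 222 × 314 mm
J4: 157 × 222 mm
J5: 111 × 157 mm
J6: 78 × 111 mm
J7: 55 × 78 mm
→ matches J6.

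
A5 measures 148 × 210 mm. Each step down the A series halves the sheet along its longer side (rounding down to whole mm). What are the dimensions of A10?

26 × 37 mm

A6: ⌊210/2⌋ × 148 = 105 × 148 mm
A7: ⌊148/2⌋ × 105 = 74 × 105 mm
A8: ⌊105/2⌋ × 74 = 52 × 74 mm
A9: ⌊74/2⌋ × 52 = 37 × 52 mm
A10: ⌊52/2⌋ × 37 = 26 × 37 mm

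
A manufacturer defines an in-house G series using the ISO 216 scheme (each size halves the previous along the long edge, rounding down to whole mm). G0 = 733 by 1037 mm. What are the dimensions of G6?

91 × 129 mm

G1: ⌊1037/2⌋ × 733 = 518 × 733 mm
G2: ⌊733/2⌋ × 518 = 366 × 518 mm
G3: ⌊518/2⌋ × 366 = 259 × 366 mm
G4: ⌊366/2⌋ × 259 = 183 × 259 mm
G5: ⌊259/2⌋ × 183 = 129 × 183 mm
G6: ⌊183/2⌋ × 129 = 91 × 129 mm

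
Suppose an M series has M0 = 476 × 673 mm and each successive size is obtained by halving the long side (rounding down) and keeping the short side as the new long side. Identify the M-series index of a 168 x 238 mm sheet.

M3

M0: 476 × 673 mm
M1: 336 × 476 mm
M2: 238 × 336 mm
M3: 168 × 238 mm
M4: 119 × 168 mm
→ matches M3.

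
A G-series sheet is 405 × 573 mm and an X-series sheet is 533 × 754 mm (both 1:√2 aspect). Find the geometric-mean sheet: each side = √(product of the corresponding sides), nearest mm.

465 × 657 mm

Short side: √(405 · 533) = √215865 ≈ 464.6 → 465 mm
Long side: √(573 · 754) = √432042 ≈ 657.3 → 657 mm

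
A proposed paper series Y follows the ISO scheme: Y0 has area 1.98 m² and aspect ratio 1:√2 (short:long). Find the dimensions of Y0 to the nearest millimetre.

Let the short side be w mm. Then w · w√2 = 1.98 m² = 1,980,000 mm².
w² = 1,980,000/√2, so w ≈ 1183.2 mm; long side = w√2 ≈ 1673.4 mm.

1183 × 1673 mm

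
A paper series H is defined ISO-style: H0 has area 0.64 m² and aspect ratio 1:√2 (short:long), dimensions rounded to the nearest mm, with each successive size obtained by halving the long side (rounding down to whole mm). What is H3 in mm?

237 × 336 mm

Let H0's short side be w mm. w · w√2 = 0.64 m² = 640,000 mm², so w ≈ 672.7 mm and w√2 ≈ 951.4 mm → H0 = 673 × 951 mm.
H1: ⌊951/2⌋ × 673 = 475 × 673 mm
H2: ⌊673/2⌋ × 475 = 336 × 475 mm
H3: ⌊475/2⌋ × 336 = 237 × 336 mm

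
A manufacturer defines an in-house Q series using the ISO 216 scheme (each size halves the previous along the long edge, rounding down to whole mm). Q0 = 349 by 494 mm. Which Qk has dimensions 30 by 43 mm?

Q7

Q0: 349 × 494 mm
Q1: 247 × 349 mm
Q2: 174 × 247 mm
Q3: 123 × 174 mm
Q4: 87 × 123 mm
Q5: 61 × 87 mm
Q6: 43 × 61 mm
Q7: 30 × 43 mm
Q8: 21 × 30 mm
→ matches Q7.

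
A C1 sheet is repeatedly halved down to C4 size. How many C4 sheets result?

8

C1 = 648 × 917 mm; C4 = 229 × 324 mm.
Each halving step doubles the count; 3 steps from C1 to C4.
2^3 = 8.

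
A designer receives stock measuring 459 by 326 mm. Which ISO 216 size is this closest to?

C3 (324 × 458 mm)

Aspect ratio 459/326 ≈ 1.408 — close to the ISO √2 ≈ 1.414.
In the C-series (envelope sizes, between A and B): C3 = 324 × 458 mm.
Off by 3 mm total — nearest standard size.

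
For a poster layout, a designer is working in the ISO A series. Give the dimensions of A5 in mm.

148 × 210 mm

A0 = 841 × 1189 mm (A0 has area 1 m², aspect 1:√2).
A1: ⌊1189/2⌋ × 841 = 594 × 841 mm
A2: ⌊841/2⌋ × 594 = 420 × 594 mm
A3: ⌊594/2⌋ × 420 = 297 × 420 mm
A4: ⌊420/2⌋ × 297 = 210 × 297 mm
A5: ⌊297/2⌋ × 210 = 148 × 210 mm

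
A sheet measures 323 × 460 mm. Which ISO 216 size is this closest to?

Aspect ratio 460/323 ≈ 1.424 — close to the ISO √2 ≈ 1.414.
In the C-series (envelope sizes, between A and B): C3 = 324 × 458 mm.
Off by 3 mm total — nearest standard size.

C3 (324 × 458 mm)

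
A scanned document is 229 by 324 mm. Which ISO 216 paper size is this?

C4 (229 × 324 mm)

Aspect ratio 324/229 ≈ 1.415 — close to the ISO √2 ≈ 1.414.
In the C-series (envelope sizes, between A and B): C4 = 229 × 324 mm.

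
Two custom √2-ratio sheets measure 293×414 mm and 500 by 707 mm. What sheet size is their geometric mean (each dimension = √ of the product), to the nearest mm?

383 × 541 mm

Short side: √(293 · 500) = √146500 ≈ 382.8 → 383 mm
Long side: √(414 · 707) = √292698 ≈ 541.0 → 541 mm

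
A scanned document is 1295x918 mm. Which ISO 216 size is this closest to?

C0 (917 × 1297 mm)

Aspect ratio 1295/918 ≈ 1.411 — close to the ISO √2 ≈ 1.414.
In the C-series (envelope sizes, between A and B): C0 = 917 × 1297 mm.
Off by 3 mm total — nearest standard size.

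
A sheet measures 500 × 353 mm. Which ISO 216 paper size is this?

Aspect ratio 500/353 ≈ 1.416 — close to the ISO √2 ≈ 1.414.
In the B-series (B0 = 1000 × 1414 mm): B3 = 353 × 500 mm.

B3 (353 × 500 mm)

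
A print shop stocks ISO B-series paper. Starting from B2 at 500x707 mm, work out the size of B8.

62 × 88 mm

B3: ⌊707/2⌋ × 500 = 353 × 500 mm
B4: ⌊500/2⌋ × 353 = 250 × 353 mm
B5: ⌊353/2⌋ × 250 = 176 × 250 mm
B6: ⌊250/2⌋ × 176 = 125 × 176 mm
B7: ⌊176/2⌋ × 125 = 88 × 125 mm
B8: ⌊125/2⌋ × 88 = 62 × 88 mm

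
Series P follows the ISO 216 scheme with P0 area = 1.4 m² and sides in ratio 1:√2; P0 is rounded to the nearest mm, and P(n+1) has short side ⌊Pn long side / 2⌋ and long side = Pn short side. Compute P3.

351 × 497 mm

Let P0's short side be w mm. w · w√2 = 1.4 m² = 1,400,000 mm², so w ≈ 995.0 mm and w√2 ≈ 1407.1 mm → P0 = 995 × 1407 mm.
P1: ⌊1407/2⌋ × 995 = 703 × 995 mm
P2: ⌊995/2⌋ × 703 = 497 × 703 mm
P3: ⌊703/2⌋ × 497 = 351 × 497 mm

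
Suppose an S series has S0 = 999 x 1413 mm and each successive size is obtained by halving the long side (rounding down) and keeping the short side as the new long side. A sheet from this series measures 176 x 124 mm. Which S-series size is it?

S6

S0: 999 × 1413 mm
S1: 706 × 999 mm
S2: 499 × 706 mm
S3: 353 × 499 mm
S4: 249 × 353 mm
S5: 176 × 249 mm
S6: 124 × 176 mm
S7: 88 × 124 mm
→ matches S6.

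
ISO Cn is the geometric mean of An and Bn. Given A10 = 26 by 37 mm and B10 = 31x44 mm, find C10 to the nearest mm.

Short side: √(26 · 31) = √806 ≈ 28.4 → 28 mm
Long side: √(37 · 44) = √1628 ≈ 40.3 → 40 mm

28 × 40 mm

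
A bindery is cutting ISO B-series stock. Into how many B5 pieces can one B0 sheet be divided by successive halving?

B0 = 1000 × 1414 mm; B5 = 176 × 250 mm.
Each halving step doubles the count; 5 steps from B0 to B5.
2^5 = 32.

32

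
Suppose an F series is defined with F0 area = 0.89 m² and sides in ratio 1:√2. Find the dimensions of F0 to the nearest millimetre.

793 × 1122 mm

Let the short side be w mm. Then w · w√2 = 0.89 m² = 890,000 mm².
w² = 890,000/√2, so w ≈ 793.3 mm; long side = w√2 ≈ 1121.9 mm.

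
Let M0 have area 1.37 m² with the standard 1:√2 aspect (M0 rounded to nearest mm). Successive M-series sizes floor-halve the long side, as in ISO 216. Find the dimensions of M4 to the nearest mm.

Let M0's short side be w mm. w · w√2 = 1.37 m² = 1,370,000 mm², so w ≈ 984.2 mm and w√2 ≈ 1391.9 mm → M0 = 984 × 1392 mm.
M1: ⌊1392/2⌋ × 984 = 696 × 984 mm
M2: ⌊984/2⌋ × 696 = 492 × 696 mm
M3: ⌊696/2⌋ × 492 = 348 × 492 mm
M4: ⌊492/2⌋ × 348 = 246 × 348 mm

246 × 348 mm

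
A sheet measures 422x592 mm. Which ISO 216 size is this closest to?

A2 (420 × 594 mm)

Aspect ratio 592/422 ≈ 1.403 — close to the ISO √2 ≈ 1.414.
In the A-series (A0 area = 1 m²): A2 = 420 × 594 mm.
Off by 4 mm total — nearest standard size.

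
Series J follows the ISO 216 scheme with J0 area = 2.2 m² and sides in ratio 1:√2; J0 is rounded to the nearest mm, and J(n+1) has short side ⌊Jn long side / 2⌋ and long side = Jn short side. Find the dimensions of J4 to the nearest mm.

Let J0's short side be w mm. w · w√2 = 2.2 m² = 2,200,000 mm², so w ≈ 1247.3 mm and w√2 ≈ 1763.9 mm → J0 = 1247 × 1764 mm.
J1: ⌊1764/2⌋ × 1247 = 882 × 1247 mm
J2: ⌊1247/2⌋ × 882 = 623 × 882 mm
J3: ⌊882/2⌋ × 623 = 441 × 623 mm
J4: ⌊623/2⌋ × 441 = 311 × 441 mm

311 × 441 mm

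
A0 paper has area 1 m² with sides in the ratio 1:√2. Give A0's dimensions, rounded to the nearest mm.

841 × 1189 mm

Let the short side be w mm. Then the long side is w√2 and w · w√2 = 10⁶ mm².
w² = 10⁶/√2, so w = 1000 / 2^(1/4) ≈ 840.9 mm; long side = 1000 · 2^(1/4) ≈ 1189.2 mm.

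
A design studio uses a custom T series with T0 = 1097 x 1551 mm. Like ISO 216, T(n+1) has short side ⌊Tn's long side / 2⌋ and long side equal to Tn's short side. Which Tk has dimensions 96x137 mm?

T0: 1097 × 1551 mm
T1: 775 × 1097 mm
T2: 548 × 775 mm
T3: 387 × 548 mm
T4: 274 × 387 mm
T5: 193 × 274 mm
T6: 137 × 193 mm
T7: 96 × 137 mm
T8: 68 × 96 mm
→ matches T7.

T7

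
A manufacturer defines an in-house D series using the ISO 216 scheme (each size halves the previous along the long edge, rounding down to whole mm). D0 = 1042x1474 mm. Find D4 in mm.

260 × 368 mm

D1: ⌊1474/2⌋ × 1042 = 737 × 1042 mm
D2: ⌊1042/2⌋ × 737 = 521 × 737 mm
D3: ⌊737/2⌋ × 521 = 368 × 521 mm
D4: ⌊521/2⌋ × 368 = 260 × 368 mm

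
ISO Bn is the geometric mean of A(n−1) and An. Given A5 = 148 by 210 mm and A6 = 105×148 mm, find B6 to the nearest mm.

125 × 176 mm

Short side: √(148 · 105) = √15540 ≈ 124.7 → 125 mm
Long side: √(210 · 148) = √31080 ≈ 176.3 → 176 mm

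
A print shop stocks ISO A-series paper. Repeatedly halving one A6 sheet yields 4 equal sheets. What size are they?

4 = 2^2, so 2 halving steps.
A6 → A7 → … → A8 after 2 steps.

A8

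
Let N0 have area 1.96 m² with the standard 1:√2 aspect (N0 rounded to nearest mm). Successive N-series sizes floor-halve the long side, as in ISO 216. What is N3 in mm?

Let N0's short side be w mm. w · w√2 = 1.96 m² = 1,960,000 mm², so w ≈ 1177.3 mm and w√2 ≈ 1664.9 mm → N0 = 1177 × 1665 mm.
N1: ⌊1665/2⌋ × 1177 = 832 × 1177 mm
N2: ⌊1177/2⌋ × 832 = 588 × 832 mm
N3: ⌊832/2⌋ × 588 = 416 × 588 mm

416 × 588 mm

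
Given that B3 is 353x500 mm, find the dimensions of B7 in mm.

88 × 125 mm

B4: ⌊500/2⌋ × 353 = 250 × 353 mm
B5: ⌊353/2⌋ × 250 = 176 × 250 mm
B6: ⌊250/2⌋ × 176 = 125 × 176 mm
B7: ⌊176/2⌋ × 125 = 88 × 125 mm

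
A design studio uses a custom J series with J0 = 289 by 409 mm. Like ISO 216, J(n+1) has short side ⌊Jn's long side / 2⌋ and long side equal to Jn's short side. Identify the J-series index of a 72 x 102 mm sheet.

J0: 289 × 409 mm
J1: 204 × 289 mm
J2: 144 × 204 mm
J3: 102 × 144 mm
J4: 72 × 102 mm
J5: 51 × 72 mm
→ matches J4.

J4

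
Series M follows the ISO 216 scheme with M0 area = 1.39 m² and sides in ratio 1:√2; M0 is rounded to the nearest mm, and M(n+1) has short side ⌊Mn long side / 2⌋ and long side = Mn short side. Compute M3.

Let M0's short side be w mm. w · w√2 = 1.39 m² = 1,390,000 mm², so w ≈ 991.4 mm and w√2 ≈ 1402.1 mm → M0 = 991 × 1402 mm.
M1: ⌊1402/2⌋ × 991 = 701 × 991 mm
M2: ⌊991/2⌋ × 701 = 495 × 701 mm
M3: ⌊701/2⌋ × 495 = 350 × 495 mm

350 × 495 mm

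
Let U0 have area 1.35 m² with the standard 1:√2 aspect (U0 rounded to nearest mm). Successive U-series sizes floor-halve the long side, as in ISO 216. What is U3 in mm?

Let U0's short side be w mm. w · w√2 = 1.35 m² = 1,350,000 mm², so w ≈ 977.0 mm and w√2 ≈ 1381.7 mm → U0 = 977 × 1382 mm.
U1: ⌊1382/2⌋ × 977 = 691 × 977 mm
U2: ⌊977/2⌋ × 691 = 488 × 691 mm
U3: ⌊691/2⌋ × 488 = 345 × 488 mm

345 × 488 mm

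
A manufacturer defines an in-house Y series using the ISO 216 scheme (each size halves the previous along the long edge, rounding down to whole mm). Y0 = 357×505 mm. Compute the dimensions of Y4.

89 × 126 mm

Y1 = 252 × 357 mm (from Y0 by 1 halving).
Y2: ⌊357/2⌋ × 252 = 178 × 252 mm
Y3: ⌊252/2⌋ × 178 = 126 × 178 mm
Y4: ⌊178/2⌋ × 126 = 89 × 126 mm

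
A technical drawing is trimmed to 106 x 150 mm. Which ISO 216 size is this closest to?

Aspect ratio 150/106 ≈ 1.415 — close to the ISO √2 ≈ 1.414.
In the A-series (A0 area = 1 m²): A6 = 105 × 148 mm.
Off by 3 mm total — nearest standard size.

A6 (105 × 148 mm)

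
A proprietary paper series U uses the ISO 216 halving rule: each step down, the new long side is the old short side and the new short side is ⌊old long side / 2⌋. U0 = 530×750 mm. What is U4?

U1: ⌊750/2⌋ × 530 = 375 × 530 mm
U2: ⌊530/2⌋ × 375 = 265 × 375 mm
U3: ⌊375/2⌋ × 265 = 187 × 265 mm
U4: ⌊265/2⌋ × 187 = 132 × 187 mm

132 × 187 mm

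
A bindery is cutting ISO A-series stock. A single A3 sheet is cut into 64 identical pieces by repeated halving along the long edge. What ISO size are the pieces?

A9

64 = 2^6, so 6 halving steps.
A3 → A4 → … → A9 after 6 steps.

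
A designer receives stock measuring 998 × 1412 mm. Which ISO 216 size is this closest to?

B0 (1000 × 1414 mm)

Aspect ratio 1412/998 ≈ 1.415 — close to the ISO √2 ≈ 1.414.
In the B-series (B0 = 1000 × 1414 mm): B0 = 1000 × 1414 mm.
Off by 4 mm total — nearest standard size.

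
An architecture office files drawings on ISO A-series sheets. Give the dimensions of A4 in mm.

A0 = 841 × 1189 mm (A0 has area 1 m², aspect 1:√2).
A1: ⌊1189/2⌋ × 841 = 594 × 841 mm
A2: ⌊841/2⌋ × 594 = 420 × 594 mm
A3: ⌊594/2⌋ × 420 = 297 × 420 mm
A4: ⌊420/2⌋ × 297 = 210 × 297 mm

210 × 297 mm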